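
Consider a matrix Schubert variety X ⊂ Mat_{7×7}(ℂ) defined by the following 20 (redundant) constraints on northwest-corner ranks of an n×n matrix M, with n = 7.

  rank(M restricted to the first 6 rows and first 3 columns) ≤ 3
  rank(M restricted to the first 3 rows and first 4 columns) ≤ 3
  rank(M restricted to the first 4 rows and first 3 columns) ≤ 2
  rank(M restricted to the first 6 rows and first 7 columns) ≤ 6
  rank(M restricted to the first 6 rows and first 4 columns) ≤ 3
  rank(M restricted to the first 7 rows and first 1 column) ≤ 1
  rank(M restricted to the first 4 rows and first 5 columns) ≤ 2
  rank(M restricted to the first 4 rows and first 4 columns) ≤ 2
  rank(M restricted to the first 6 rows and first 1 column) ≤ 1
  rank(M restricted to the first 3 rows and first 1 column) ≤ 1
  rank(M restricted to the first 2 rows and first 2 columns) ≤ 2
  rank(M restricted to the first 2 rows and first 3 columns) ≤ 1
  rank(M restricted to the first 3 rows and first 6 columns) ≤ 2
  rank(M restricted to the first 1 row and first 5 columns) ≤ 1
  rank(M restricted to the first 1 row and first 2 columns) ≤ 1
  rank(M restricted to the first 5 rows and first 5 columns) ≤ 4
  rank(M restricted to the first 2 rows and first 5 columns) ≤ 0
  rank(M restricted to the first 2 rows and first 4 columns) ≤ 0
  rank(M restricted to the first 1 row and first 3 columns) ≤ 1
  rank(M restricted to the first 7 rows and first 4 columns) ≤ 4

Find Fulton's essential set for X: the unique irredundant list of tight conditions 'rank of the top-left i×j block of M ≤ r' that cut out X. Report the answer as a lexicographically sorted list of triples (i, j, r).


Propagating the 20 rank bounds to every northwest block:

  R[1]: 0 0 0 0 0 1 1
  R[2]: 0 0 0 0 0 1 2
  R[3]: 1 1 1 1 1 2 3
  R[4]: 1 2 2 2 2 3 4
  R[5]: 1 2 3 3 3 4 5
  R[6]: 1 2 3 3 4 5 6
  R[7]: 1 2 3 4 5 6 7

giving w = (6, 7, 1, 2, 3, 5, 4) via Δ²R.

Rothe diagram D(w) (11 cells), 2 SE-corners (essential conditions):

[(2, 5, 0), (6, 4, 3)]


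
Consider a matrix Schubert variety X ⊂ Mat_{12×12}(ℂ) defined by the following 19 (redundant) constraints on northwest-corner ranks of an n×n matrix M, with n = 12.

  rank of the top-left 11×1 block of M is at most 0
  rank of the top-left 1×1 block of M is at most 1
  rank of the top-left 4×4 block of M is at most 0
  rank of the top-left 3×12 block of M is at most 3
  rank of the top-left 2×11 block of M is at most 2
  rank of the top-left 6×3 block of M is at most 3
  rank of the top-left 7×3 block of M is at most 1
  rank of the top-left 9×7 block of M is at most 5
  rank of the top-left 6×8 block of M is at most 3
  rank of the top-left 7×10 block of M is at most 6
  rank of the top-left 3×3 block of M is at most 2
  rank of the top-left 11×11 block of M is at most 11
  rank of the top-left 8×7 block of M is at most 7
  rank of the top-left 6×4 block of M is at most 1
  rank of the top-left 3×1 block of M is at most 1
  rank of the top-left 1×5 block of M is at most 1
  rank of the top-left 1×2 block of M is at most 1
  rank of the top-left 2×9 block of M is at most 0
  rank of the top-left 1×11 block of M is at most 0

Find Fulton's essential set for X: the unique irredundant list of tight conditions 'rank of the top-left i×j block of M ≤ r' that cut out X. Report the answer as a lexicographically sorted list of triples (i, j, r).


The tightest implied rank at each (i,j), from the 19 conditions:

  R[1]: 0 0 0 0 0 0 0 0 0 0 0 1
  R[2]: 0 0 0 0 0 0 0 0 0 1 1 2
  R[3]: 0 0 0 0 1 1 1 1 1 2 2 3
  R[4]: 0 0 0 0 1 2 2 2 2 3 3 4
  R[5]: 0 1 1 1 2 3 3 3 3 4 4 5
  R[6]: 0 1 1 1 2 3 3 3 4 5 5 6
  R[7]: 0 1 1 2 3 4 4 4 5 6 6 7
  R[8]: 0 1 2 3 4 5 5 5 6 7 7 8
  R[9]: 0 1 2 3 4 5 5 6 7 8 8 9
  R[10]: 0 1 2 3 4 5 6 7 8 9 9 10
  R[11]: 0 1 2 3 4 5 6 7 8 9 10 11
  R[12]: 1 2 3 4 5 6 7 8 9 10 11 12

so w = (12, 10, 5, 6, 2, 9, 4, 3, 8, 7, 11, 1).

Fulton essential set (8 of the 41 Rothe cells):

[(1, 11, 0), (2, 9, 0), (4, 4, 0), (6, 4, 1), (6, 8, 3), (7, 3, 1), (9, 7, 5), (11, 1, 0)]


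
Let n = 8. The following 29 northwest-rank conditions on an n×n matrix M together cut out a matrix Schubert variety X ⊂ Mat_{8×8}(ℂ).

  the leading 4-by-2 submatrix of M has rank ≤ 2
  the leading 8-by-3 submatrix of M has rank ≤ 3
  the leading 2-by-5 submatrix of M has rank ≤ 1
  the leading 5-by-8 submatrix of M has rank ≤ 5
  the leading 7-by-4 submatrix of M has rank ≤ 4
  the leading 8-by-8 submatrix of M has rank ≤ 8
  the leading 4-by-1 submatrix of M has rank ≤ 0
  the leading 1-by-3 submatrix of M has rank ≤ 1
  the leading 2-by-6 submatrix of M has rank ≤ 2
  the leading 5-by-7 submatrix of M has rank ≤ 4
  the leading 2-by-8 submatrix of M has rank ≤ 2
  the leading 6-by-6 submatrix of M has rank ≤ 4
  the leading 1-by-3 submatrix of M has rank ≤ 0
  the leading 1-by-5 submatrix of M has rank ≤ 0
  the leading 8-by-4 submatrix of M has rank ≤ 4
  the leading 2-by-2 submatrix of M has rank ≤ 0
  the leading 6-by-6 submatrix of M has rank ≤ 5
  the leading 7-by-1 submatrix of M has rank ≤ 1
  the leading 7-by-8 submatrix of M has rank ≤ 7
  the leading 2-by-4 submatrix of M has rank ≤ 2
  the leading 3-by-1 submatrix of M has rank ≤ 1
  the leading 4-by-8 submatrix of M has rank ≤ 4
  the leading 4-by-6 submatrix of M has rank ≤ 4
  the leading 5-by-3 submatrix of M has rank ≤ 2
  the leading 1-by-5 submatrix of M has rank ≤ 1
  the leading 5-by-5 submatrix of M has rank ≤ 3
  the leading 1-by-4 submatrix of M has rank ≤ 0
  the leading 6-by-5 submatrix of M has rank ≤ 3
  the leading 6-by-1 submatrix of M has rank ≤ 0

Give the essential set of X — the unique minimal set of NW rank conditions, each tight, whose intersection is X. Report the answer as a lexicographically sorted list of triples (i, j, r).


Computing R[i][j] = min implied NW-rank bound (n=8, 29 conditions):

  R[1]: 0 | 0 | 0 | 0 | 0 | 1 | 1 | 1
  R[2]: 0 | 0 | 1 | 1 | 1 | 2 | 2 | 2
  R[3]: 0 | 1 | 2 | 2 | 2 | 3 | 3 | 3
  R[4]: 0 | 1 | 2 | 3 | 3 | 4 | 4 | 4
  R[5]: 0 | 1 | 2 | 3 | 3 | 4 | 4 | 5
  R[6]: 0 | 1 | 2 | 3 | 3 | 4 | 5 | 6
  R[7]: 1 | 2 | 3 | 4 | 4 | 5 | 6 | 7
  R[8]: 1 | 2 | 3 | 4 | 5 | 6 | 7 | 8

hence w(1..8) = (6, 3, 2, 4, 8, 7, 1, 5).

Fulton essential set (5 of the 14 Rothe cells):

[(1, 5, 0), (2, 2, 0), (5, 7, 4), (6, 1, 0), (6, 5, 3)]


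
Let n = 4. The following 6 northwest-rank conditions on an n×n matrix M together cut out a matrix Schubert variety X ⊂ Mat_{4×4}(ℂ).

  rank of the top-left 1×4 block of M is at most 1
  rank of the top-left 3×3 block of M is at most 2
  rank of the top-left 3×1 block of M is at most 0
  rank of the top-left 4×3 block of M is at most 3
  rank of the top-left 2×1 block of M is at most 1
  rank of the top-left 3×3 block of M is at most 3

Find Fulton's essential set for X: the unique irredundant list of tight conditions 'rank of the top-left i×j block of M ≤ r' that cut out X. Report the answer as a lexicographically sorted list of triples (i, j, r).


Rank table r_w(4×4) implied by the 6 constraints:

  row 1: 0, 1, 1, 1
  row 2: 0, 1, 2, 2
  row 3: 0, 1, 2, 3
  row 4: 1, 2, 3, 4

the unique w with this rank table is (2, 3, 4, 1).

Rothe diagram D(w) (3 cells), 1 SE-corner (essential condition):

[(3, 1, 0)]


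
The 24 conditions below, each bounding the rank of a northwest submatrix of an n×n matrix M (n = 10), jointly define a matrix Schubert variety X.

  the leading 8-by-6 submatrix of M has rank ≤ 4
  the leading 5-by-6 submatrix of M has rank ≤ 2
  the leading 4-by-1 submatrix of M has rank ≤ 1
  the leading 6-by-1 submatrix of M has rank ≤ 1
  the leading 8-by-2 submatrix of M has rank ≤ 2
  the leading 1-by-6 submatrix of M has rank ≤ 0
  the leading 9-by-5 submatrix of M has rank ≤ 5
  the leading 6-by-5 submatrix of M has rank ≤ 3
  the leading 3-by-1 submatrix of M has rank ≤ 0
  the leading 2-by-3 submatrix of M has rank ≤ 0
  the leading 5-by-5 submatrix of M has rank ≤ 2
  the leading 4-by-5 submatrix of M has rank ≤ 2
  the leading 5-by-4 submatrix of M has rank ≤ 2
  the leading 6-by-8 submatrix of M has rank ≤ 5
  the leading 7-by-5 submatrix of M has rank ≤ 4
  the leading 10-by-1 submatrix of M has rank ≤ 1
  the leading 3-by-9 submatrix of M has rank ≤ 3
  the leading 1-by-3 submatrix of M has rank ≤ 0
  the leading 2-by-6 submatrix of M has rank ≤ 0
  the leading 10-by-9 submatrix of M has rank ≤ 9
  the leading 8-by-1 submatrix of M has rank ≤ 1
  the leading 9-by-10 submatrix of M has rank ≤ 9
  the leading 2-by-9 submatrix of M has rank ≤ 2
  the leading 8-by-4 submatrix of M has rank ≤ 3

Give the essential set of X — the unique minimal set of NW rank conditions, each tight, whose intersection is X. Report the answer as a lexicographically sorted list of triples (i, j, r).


Propagating the 24 rank bounds to every northwest block:

  0, 0, 0, 0, 0, 0, 1, 1, 1, 1
  0, 0, 0, 0, 0, 0, 1, 2, 2, 2
  0, 1, 1, 1, 1, 1, 2, 3, 3, 3
  1, 2, 2, 2, 2, 2, 3, 4, 4, 4
  1, 2, 2, 2, 2, 2, 3, 4, 5, 5
  1, 2, 3, 3, 3, 3, 4, 5, 6, 6
  1, 2, 3, 3, 4, 4, 5, 6, 7, 7
  1, 2, 3, 3, 4, 4, 5, 6, 7, 8
  1, 2, 3, 4, 5, 5, 6, 7, 8, 9
  1, 2, 3, 4, 5, 6, 7, 8, 9, 10

so w = (7, 8, 2, 1, 9, 3, 5, 10, 4, 6).

5 SE-corners of the 20-cell Rothe diagram give Ess(w):

[(2, 6, 0), (3, 1, 0), (5, 6, 2), (8, 4, 3), (8, 6, 4)]


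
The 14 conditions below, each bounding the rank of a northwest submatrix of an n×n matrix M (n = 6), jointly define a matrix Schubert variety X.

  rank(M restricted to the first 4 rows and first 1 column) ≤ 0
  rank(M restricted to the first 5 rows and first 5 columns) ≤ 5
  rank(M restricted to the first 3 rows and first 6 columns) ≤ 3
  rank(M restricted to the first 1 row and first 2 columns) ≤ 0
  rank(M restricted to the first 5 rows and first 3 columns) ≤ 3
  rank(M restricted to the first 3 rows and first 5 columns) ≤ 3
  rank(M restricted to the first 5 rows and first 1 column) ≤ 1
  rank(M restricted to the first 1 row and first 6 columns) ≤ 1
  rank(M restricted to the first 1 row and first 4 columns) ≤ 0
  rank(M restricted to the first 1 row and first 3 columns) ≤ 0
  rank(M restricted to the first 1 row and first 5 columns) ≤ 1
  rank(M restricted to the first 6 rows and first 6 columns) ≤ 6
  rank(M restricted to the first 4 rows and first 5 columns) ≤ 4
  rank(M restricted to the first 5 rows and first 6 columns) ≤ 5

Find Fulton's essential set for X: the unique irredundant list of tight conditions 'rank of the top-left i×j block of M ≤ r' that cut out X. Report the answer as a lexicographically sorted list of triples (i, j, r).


Recovering R(i,j) via the rank-extension bound from the 14 conditions:

  row 1: 0, 0, 0, 0, 1, 1
  row 2: 0, 1, 1, 1, 2, 2
  row 3: 0, 1, 2, 2, 3, 3
  row 4: 0, 1, 2, 3, 4, 4
  row 5: 1, 2, 3, 4, 5, 5
  row 6: 1, 2, 3, 4, 5, 6

so w = (5, 2, 3, 4, 1, 6).

Fulton essential set (2 of the 7 Rothe cells):

[(1, 4, 0), (4, 1, 0)]


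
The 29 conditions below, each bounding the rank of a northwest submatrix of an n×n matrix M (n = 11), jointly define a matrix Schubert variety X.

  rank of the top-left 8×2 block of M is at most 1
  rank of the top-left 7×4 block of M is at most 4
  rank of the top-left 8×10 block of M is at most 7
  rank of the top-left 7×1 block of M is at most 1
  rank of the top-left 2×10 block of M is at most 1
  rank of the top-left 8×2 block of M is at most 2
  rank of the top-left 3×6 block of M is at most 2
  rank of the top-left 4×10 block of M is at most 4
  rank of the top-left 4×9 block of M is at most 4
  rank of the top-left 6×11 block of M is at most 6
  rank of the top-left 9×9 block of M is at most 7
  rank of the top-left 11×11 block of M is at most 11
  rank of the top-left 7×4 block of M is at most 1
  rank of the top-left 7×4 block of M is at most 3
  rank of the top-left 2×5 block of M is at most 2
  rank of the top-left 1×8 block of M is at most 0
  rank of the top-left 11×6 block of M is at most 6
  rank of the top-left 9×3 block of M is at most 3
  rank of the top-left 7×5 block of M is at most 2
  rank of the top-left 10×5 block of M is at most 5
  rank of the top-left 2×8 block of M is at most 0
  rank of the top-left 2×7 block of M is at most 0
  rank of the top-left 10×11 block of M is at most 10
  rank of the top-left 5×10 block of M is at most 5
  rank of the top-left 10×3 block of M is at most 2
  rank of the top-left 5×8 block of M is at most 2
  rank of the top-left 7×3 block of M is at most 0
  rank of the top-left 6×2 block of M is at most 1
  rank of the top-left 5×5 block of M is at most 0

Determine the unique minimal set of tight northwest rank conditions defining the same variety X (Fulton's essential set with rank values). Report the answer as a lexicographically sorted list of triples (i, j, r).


Computing R[i][j] = min implied NW-rank bound (n=11, 29 conditions):

  row 1: 0 0 0 0 0 0 0 0 1 1 1
  row 2: 0 0 0 0 0 0 0 0 1 1 2
  row 3: 0 0 0 0 0 1 1 1 2 2 3
  row 4: 0 0 0 0 0 1 2 2 3 3 4
  row 5: 0 0 0 0 0 1 2 2 3 4 5
  row 6: 0 0 0 1 1 2 3 3 4 5 6
  row 7: 0 0 0 1 2 3 4 4 5 6 7
  row 8: 1 1 1 2 3 4 5 5 6 7 8
  row 9: 1 2 2 3 4 5 6 6 7 8 9
  row 10: 1 2 2 3 4 5 6 7 8 9 10
  row 11: 1 2 3 4 5 6 7 8 9 10 11

so w = (9, 11, 6, 7, 10, 4, 5, 1, 2, 8, 3).

ℓ(w)=40; the 6 essential cells (i,j,r):

[(2, 8, 0), (2, 10, 1), (5, 5, 0), (5, 8, 2), (7, 3, 0), (10, 3, 2)]


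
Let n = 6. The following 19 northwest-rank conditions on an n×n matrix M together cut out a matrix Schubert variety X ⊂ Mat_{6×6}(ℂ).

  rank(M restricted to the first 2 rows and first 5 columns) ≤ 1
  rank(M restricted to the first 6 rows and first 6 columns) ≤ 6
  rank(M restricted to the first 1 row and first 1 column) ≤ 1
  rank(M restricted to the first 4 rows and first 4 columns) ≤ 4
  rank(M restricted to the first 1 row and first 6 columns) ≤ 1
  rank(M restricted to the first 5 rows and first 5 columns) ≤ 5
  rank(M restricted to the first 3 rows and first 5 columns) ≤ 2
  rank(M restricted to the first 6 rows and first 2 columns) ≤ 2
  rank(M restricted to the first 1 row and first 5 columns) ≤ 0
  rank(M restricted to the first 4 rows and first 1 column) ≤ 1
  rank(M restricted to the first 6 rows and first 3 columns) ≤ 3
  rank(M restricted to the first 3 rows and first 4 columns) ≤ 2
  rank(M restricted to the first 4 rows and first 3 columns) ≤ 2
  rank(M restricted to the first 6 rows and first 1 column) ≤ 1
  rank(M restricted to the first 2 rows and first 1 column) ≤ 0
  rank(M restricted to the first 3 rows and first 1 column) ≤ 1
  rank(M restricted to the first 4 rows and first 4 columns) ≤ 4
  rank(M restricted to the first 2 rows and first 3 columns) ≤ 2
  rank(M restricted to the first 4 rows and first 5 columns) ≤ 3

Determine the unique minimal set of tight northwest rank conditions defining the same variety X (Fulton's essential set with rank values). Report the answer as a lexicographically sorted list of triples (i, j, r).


Computing R[i][j] = min implied NW-rank bound (n=6, 19 conditions):

  0 0 0 0 0 1
  0 1 1 1 1 2
  1 2 2 2 2 3
  1 2 2 3 3 4
  1 2 3 4 4 5
  1 2 3 4 5 6

giving w = (6, 2, 1, 4, 3, 5) via Δ²R.

|D(w)|=7, |Ess(w)|=3:

[(1, 5, 0), (2, 1, 0), (4, 3, 2)]


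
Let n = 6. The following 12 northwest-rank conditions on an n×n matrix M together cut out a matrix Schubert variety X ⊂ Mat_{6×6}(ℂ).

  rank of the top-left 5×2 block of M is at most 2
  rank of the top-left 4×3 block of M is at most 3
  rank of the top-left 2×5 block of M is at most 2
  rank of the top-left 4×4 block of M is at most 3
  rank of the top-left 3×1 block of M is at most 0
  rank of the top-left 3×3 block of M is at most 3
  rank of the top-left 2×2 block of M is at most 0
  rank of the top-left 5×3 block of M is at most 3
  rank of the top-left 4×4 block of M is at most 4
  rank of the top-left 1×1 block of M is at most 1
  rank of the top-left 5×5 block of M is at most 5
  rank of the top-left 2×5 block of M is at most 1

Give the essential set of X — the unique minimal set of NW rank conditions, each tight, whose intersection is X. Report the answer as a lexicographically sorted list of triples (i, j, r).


Reconstructing r_w from the 12 given conditions:

  row 1: 0  0  1  1  1  1
  row 2: 0  0  1  1  1  2
  row 3: 0  1  2  2  2  3
  row 4: 1  2  3  3  3  4
  row 5: 1  2  3  4  4  5
  row 6: 1  2  3  4  5  6

so w = (3, 6, 2, 1, 4, 5).

D(w) has 7 cells with 3 SE-corners; essential set:

[(2, 2, 0), (2, 5, 1), (3, 1, 0)]


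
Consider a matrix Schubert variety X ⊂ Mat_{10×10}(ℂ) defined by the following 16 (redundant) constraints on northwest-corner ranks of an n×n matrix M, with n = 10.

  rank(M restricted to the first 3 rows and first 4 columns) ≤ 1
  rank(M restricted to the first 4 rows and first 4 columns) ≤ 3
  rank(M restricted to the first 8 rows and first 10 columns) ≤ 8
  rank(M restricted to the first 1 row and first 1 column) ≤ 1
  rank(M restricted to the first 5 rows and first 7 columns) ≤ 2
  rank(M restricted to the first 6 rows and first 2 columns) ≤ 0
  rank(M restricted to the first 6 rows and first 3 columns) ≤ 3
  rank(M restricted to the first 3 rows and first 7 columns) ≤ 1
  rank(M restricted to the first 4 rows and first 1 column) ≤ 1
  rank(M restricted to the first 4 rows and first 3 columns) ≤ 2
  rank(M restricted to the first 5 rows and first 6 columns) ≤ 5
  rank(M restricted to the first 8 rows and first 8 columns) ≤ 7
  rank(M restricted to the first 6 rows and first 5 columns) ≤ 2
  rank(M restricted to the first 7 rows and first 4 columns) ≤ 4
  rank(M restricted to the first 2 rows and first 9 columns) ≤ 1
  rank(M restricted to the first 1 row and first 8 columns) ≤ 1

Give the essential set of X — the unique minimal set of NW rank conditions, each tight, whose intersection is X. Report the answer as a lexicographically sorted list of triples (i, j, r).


Computing R[i][j] = min implied NW-rank bound (n=10, 16 conditions):

  i=1: 0  0  1  1  1  1  1  1  1  1
  i=2: 0  0  1  1  1  1  1  1  1  2
  i=3: 0  0  1  1  1  1  1  2  2  3
  i=4: 0  0  1  2  2  2  2  3  3  4
  i=5: 0  0  1  2  2  2  2  3  4  5
  i=6: 0  0  1  2  2  3  3  4  5  6
  i=7: 1  1  2  3  3  4  4  5  6  7
  i=8: 1  2  3  4  4  5  5  6  7  8
  i=9: 1  2  3  4  5  6  6  7  8  9
  i=10: 1  2  3  4  5  6  7  8  9  10

so w = (3, 10, 8, 4, 9, 6, 1, 2, 5, 7).

D(w) has 26 cells with 5 SE-corners; essential set:

[(2, 9, 1), (3, 7, 1), (5, 7, 2), (6, 2, 0), (6, 5, 2)]


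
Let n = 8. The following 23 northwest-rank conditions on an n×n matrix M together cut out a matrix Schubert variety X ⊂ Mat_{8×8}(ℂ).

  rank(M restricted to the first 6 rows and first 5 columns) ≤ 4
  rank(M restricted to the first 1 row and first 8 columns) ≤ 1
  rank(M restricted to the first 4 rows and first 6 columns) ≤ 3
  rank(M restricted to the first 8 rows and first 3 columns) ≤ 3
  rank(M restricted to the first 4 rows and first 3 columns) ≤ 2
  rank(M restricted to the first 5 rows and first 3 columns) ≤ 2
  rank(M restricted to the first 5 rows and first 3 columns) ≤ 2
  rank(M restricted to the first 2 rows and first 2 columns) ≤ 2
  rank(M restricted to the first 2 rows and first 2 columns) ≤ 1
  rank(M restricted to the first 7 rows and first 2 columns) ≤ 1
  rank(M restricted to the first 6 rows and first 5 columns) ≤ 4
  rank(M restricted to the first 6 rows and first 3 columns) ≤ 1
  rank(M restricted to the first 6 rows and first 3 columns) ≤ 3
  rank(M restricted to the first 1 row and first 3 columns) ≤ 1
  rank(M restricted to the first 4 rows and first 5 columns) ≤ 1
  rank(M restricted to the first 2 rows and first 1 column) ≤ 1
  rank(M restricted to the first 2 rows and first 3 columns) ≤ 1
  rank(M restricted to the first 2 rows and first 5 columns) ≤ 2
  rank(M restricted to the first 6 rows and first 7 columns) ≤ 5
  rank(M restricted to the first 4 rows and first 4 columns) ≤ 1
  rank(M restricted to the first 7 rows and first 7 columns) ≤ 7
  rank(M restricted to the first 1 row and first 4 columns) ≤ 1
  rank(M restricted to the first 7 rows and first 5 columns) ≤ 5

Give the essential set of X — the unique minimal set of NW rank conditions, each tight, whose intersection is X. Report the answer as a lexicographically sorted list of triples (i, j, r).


Rank table r_w(8×8) implied by the 23 constraints:

  1 | 1 | 1 | 1 | 1 | 1 | 1 | 1
  1 | 1 | 1 | 1 | 1 | 2 | 2 | 2
  1 | 1 | 1 | 1 | 1 | 2 | 3 | 3
  1 | 1 | 1 | 1 | 1 | 2 | 3 | 4
  1 | 1 | 1 | 2 | 2 | 3 | 4 | 5
  1 | 1 | 1 | 2 | 3 | 4 | 5 | 6
  1 | 1 | 2 | 3 | 4 | 5 | 6 | 7
  1 | 2 | 3 | 4 | 5 | 6 | 7 | 8

giving w = (1, 6, 7, 8, 4, 5, 3, 2) via Δ²R.

ℓ(w)=17; the 3 essential cells (i,j,r):

[(4, 5, 1), (6, 3, 1), (7, 2, 1)]


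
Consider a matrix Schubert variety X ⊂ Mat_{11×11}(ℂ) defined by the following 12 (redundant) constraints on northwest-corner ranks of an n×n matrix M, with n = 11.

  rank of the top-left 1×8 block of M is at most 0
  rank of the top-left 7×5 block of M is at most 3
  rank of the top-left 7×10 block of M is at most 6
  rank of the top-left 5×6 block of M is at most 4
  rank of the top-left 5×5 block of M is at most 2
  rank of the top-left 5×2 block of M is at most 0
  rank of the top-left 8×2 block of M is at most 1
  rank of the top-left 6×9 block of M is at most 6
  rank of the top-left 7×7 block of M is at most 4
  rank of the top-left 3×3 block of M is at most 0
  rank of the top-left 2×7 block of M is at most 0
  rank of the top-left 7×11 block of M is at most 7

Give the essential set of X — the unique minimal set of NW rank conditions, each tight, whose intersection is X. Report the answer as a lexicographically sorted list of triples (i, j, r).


Rank table r_w(11×11) implied by the 12 constraints:

  row 1: 0 0 0 0 0 0 0 0 1 1 1
  row 2: 0 0 0 0 0 0 0 1 2 2 2
  row 3: 0 0 0 1 1 1 1 2 3 3 3
  row 4: 0 0 1 2 2 2 2 3 4 4 4
  row 5: 0 0 1 2 2 3 3 4 5 5 5
  row 6: 1 1 2 3 3 4 4 5 6 6 6
  row 7: 1 1 2 3 3 4 4 5 6 6 7
  row 8: 1 1 2 3 4 5 5 6 7 7 8
  row 9: 1 2 3 4 5 6 6 7 8 8 9
  row 10: 1 2 3 4 5 6 7 8 9 9 10
  row 11: 1 2 3 4 5 6 7 8 9 10 11

so w = (9, 8, 4, 3, 6, 1, 11, 5, 2, 7, 10).

D(w) has 28 cells with 9 SE-corners; essential set:

[(1, 8, 0), (2, 7, 0), (3, 3, 0), (5, 2, 0), (5, 5, 2), (7, 5, 3), (7, 7, 4), (7, 10, 6), (8, 2, 1)]


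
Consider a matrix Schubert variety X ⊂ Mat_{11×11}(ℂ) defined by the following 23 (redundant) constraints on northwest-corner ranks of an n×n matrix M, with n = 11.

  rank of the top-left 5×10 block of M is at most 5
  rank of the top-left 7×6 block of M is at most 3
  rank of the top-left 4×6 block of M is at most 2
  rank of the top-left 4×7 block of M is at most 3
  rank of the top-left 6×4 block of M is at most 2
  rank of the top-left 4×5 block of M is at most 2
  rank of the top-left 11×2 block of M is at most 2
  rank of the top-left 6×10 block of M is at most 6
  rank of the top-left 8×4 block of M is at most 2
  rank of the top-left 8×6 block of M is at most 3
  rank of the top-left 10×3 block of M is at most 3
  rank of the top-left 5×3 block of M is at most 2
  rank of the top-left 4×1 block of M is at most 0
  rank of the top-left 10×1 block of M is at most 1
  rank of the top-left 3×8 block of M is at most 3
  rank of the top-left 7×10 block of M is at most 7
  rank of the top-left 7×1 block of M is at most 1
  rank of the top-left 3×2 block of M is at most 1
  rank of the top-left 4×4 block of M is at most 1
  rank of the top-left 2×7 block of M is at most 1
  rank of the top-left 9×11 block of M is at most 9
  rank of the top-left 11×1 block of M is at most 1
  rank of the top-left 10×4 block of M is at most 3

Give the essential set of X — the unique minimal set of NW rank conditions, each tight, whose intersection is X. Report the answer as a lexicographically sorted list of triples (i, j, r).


Rank table r_w(11×11) implied by the 23 constraints:

  R[1]: 0, 1, 1, 1, 1, 1, 1, 1, 1, 1, 1
  R[2]: 0, 1, 1, 1, 1, 1, 1, 2, 2, 2, 2
  R[3]: 0, 1, 1, 1, 2, 2, 2, 3, 3, 3, 3
  R[4]: 0, 1, 1, 1, 2, 2, 3, 4, 4, 4, 4
  R[5]: 1, 2, 2, 2, 3, 3, 4, 5, 5, 5, 5
  R[6]: 1, 2, 2, 2, 3, 3, 4, 5, 6, 6, 6
  R[7]: 1, 2, 2, 2, 3, 3, 4, 5, 6, 7, 7
  R[8]: 1, 2, 2, 2, 3, 3, 4, 5, 6, 7, 8
  R[9]: 1, 2, 3, 3, 4, 4, 5, 6, 7, 8, 9
  R[10]: 1, 2, 3, 3, 4, 5, 6, 7, 8, 9, 10
  R[11]: 1, 2, 3, 4, 5, 6, 7, 8, 9, 10, 11

hence w(1..11) = (2, 8, 5, 7, 1, 9, 10, 11, 3, 6, 4).

D(w) has 24 cells with 7 SE-corners; essential set:

[(2, 7, 1), (4, 1, 0), (4, 4, 1), (4, 6, 2), (8, 4, 2), (8, 6, 3), (10, 4, 3)]


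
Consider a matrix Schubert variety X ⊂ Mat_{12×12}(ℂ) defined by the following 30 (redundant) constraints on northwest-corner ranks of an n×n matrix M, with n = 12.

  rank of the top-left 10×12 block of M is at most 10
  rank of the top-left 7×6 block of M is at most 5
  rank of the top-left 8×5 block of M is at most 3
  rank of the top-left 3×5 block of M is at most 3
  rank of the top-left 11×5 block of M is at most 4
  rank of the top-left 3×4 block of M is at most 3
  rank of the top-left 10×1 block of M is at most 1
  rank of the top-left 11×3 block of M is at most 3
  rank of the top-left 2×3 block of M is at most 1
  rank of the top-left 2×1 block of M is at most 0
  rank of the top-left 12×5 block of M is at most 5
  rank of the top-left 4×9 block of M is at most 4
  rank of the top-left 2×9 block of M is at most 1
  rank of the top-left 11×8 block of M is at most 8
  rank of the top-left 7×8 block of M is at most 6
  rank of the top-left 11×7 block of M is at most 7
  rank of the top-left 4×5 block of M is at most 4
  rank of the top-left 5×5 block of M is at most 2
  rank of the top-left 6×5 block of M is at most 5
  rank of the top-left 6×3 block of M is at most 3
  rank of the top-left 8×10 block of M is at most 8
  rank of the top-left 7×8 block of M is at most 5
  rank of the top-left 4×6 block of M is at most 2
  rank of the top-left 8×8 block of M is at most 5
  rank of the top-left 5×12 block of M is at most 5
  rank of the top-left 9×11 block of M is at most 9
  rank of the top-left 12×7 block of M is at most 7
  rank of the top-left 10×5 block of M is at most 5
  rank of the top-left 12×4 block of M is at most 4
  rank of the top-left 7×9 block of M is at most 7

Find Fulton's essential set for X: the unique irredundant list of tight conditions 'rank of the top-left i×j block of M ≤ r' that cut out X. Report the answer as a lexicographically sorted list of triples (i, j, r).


Propagating the 30 rank bounds to every northwest block:

  row 1: 0 1 1 1 1 1 1 1 1 1 1 1
  row 2: 0 1 1 1 1 1 1 1 1 2 2 2
  row 3: 1 2 2 2 2 2 2 2 2 3 3 3
  row 4: 1 2 2 2 2 2 3 3 3 4 4 4
  row 5: 1 2 2 2 2 3 4 4 4 5 5 5
  row 6: 1 2 3 3 3 4 5 5 5 6 6 6
  row 7: 1 2 3 3 3 4 5 5 6 7 7 7
  row 8: 1 2 3 3 3 4 5 5 6 7 8 8
  row 9: 1 2 3 4 4 5 6 6 7 8 9 9
  row 10: 1 2 3 4 4 5 6 7 8 9 10 10
  row 11: 1 2 3 4 4 5 6 7 8 9 10 11
  row 12: 1 2 3 4 5 6 7 8 9 10 11 12

so w = (2, 10, 1, 7, 6, 3, 9, 11, 4, 8, 12, 5).

|D(w)|=24, |Ess(w)|=7:

[(2, 1, 0), (2, 9, 1), (4, 6, 2), (5, 5, 2), (8, 5, 3), (8, 8, 5), (11, 5, 4)]


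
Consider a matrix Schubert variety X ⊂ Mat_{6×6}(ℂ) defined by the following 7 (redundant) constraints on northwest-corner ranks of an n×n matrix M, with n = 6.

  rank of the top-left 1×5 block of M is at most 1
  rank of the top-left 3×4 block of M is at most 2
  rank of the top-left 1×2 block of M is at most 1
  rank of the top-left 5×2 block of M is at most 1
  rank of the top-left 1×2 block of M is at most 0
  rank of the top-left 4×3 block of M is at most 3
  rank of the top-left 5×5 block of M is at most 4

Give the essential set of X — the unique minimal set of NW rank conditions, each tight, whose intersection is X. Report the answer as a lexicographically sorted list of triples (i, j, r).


The tightest implied rank at each (i,j), from the 7 conditions:

  i=1: 0 | 0 | 1 | 1 | 1 | 1
  i=2: 1 | 1 | 2 | 2 | 2 | 2
  i=3: 1 | 1 | 2 | 2 | 3 | 3
  i=4: 1 | 1 | 2 | 3 | 4 | 4
  i=5: 1 | 1 | 2 | 3 | 4 | 5
  i=6: 1 | 2 | 3 | 4 | 5 | 6

second differences of R give the permutation w = (3, 1, 5, 4, 6, 2).

D(w) has 6 cells with 3 SE-corners; essential set:

[(1, 2, 0), (3, 4, 2), (5, 2, 1)]


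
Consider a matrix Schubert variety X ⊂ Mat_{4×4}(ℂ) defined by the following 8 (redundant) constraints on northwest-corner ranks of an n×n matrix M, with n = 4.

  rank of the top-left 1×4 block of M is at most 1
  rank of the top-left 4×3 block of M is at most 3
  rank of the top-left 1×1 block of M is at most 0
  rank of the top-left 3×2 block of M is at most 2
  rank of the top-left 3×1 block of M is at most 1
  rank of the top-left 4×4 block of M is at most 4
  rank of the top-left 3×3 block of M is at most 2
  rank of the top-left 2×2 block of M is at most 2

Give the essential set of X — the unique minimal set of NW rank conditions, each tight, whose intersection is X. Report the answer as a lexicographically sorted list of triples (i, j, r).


Recovering R(i,j) via the rank-extension bound from the 8 conditions:

  row 1: 0 | 1 | 1 | 1
  row 2: 1 | 2 | 2 | 2
  row 3: 1 | 2 | 2 | 3
  row 4: 1 | 2 | 3 | 4

giving w = (2, 1, 4, 3) via Δ²R.

Rothe diagram D(w) (2 cells), 2 SE-corners (essential conditions):

[(1, 1, 0), (3, 3, 2)]


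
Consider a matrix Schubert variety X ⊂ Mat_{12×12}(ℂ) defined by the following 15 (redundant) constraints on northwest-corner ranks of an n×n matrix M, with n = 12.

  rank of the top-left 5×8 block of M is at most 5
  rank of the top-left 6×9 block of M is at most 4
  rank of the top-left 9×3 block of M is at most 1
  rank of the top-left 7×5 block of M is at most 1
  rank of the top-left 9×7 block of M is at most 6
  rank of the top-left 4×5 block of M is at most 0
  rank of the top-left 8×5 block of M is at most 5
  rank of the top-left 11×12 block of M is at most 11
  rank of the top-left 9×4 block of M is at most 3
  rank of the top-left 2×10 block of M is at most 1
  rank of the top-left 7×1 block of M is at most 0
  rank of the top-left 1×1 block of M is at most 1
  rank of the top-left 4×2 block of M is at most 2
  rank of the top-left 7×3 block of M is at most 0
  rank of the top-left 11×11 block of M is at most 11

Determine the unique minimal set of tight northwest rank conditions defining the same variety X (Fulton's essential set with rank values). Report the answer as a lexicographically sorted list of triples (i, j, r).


Propagating the 15 rank bounds to every northwest block:

  0 0 0 0 0 1 1 1 1 1 1 1
  0 0 0 0 0 1 1 1 1 1 2 2
  0 0 0 0 0 1 2 2 2 2 3 3
  0 0 0 0 0 1 2 3 3 3 4 4
  0 0 0 1 1 2 3 4 4 4 5 5
  0 0 0 1 1 2 3 4 4 5 6 6
  0 0 0 1 1 2 3 4 5 6 7 7
  1 1 1 2 2 3 4 5 6 7 8 8
  1 1 1 2 3 4 5 6 7 8 9 9
  1 2 2 3 4 5 6 7 8 9 10 10
  1 2 3 4 5 6 7 8 9 10 11 11
  1 2 3 4 5 6 7 8 9 10 11 12

giving w = (6, 11, 7, 8, 4, 10, 9, 1, 5, 2, 3, 12) via Δ²R.

|D(w)|=38, |Ess(w)|=6:

[(2, 10, 1), (4, 5, 0), (6, 9, 4), (7, 3, 0), (7, 5, 1), (9, 3, 1)]


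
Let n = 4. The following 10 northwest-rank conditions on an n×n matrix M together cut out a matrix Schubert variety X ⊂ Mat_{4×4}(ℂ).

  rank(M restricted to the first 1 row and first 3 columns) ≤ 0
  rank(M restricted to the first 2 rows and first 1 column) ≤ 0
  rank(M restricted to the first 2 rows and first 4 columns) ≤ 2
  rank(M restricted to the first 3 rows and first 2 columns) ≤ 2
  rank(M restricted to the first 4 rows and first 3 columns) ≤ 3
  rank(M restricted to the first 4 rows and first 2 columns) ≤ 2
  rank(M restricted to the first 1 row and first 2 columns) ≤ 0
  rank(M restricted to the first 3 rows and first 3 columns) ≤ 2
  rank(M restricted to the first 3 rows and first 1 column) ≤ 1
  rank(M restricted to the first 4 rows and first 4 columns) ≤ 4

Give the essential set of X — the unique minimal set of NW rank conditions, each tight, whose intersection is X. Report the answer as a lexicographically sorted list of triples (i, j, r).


Recovering R(i,j) via the rank-extension bound from the 10 conditions:

  i=1: 0, 0, 0, 1
  i=2: 0, 1, 1, 2
  i=3: 1, 2, 2, 3
  i=4: 1, 2, 3, 4

second differences of R give the permutation w = (4, 2, 1, 3).

|D(w)|=4, |Ess(w)|=2:

[(1, 3, 0), (2, 1, 0)]


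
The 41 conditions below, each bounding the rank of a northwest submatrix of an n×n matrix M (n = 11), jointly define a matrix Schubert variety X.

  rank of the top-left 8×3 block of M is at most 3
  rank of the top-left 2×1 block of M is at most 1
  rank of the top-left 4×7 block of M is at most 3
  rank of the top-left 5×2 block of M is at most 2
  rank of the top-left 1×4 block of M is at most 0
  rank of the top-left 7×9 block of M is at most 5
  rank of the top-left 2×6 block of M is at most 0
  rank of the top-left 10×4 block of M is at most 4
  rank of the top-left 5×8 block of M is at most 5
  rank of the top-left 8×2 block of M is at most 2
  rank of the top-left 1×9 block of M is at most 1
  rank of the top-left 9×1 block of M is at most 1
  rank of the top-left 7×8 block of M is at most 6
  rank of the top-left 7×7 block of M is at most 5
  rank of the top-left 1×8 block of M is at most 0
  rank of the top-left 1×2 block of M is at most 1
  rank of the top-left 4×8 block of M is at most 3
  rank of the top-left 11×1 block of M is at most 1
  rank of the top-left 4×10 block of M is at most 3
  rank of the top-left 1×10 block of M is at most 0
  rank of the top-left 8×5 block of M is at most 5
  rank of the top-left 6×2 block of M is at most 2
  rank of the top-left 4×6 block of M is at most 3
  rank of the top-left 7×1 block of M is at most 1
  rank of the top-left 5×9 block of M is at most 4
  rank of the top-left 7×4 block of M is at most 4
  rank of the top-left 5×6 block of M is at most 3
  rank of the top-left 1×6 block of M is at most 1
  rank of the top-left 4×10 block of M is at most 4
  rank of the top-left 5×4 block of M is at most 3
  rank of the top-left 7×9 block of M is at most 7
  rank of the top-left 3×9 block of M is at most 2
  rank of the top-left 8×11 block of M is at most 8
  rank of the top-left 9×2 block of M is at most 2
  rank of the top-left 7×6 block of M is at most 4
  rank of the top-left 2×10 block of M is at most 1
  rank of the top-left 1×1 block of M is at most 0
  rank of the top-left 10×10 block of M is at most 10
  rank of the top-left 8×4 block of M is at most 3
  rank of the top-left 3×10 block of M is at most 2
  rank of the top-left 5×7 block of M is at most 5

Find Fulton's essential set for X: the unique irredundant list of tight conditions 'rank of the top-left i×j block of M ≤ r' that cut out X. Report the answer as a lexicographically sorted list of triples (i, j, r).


Rank table r_w(11×11) implied by the 41 constraints:

  i=1: 0  0  0  0  0  0  0  0  0  0  1
  i=2: 0  0  0  0  0  0  1  1  1  1  2
  i=3: 1  1  1  1  1  1  2  2  2  2  3
  i=4: 1  2  2  2  2  2  3  3  3  3  4
  i=5: 1  2  3  3  3  3  4  4  4  4  5
  i=6: 1  2  3  3  4  4  5  5  5  5  6
  i=7: 1  2  3  3  4  4  5  5  5  6  7
  i=8: 1  2  3  3  4  5  6  6  6  7  8
  i=9: 1  2  3  4  5  6  7  7  7  8  9
  i=10: 1  2  3  4  5  6  7  8  8  9  10
  i=11: 1  2  3  4  5  6  7  8  9  10  11

the unique w with this rank table is (11, 7, 1, 2, 3, 5, 10, 6, 4, 8, 9).

Rothe diagram D(w) (22 cells), 5 SE-corners (essential conditions):

[(1, 10, 0), (2, 6, 0), (7, 6, 4), (7, 9, 5), (8, 4, 3)]


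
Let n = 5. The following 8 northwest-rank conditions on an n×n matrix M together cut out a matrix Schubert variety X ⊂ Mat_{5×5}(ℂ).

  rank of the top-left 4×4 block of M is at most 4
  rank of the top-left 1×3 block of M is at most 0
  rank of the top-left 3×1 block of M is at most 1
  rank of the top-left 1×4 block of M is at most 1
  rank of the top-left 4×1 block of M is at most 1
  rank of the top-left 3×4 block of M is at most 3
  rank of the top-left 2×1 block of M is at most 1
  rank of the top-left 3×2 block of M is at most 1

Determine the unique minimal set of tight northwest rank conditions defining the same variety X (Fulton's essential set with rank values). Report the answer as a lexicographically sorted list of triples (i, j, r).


Propagating the 8 rank bounds to every northwest block:

  row 1: 0, 0, 0, 1, 1
  row 2: 1, 1, 1, 2, 2
  row 3: 1, 1, 2, 3, 3
  row 4: 1, 2, 3, 4, 4
  row 5: 1, 2, 3, 4, 5

so w = (4, 1, 3, 2, 5).

D(w) has 4 cells with 2 SE-corners; essential set:

[(1, 3, 0), (3, 2, 1)]


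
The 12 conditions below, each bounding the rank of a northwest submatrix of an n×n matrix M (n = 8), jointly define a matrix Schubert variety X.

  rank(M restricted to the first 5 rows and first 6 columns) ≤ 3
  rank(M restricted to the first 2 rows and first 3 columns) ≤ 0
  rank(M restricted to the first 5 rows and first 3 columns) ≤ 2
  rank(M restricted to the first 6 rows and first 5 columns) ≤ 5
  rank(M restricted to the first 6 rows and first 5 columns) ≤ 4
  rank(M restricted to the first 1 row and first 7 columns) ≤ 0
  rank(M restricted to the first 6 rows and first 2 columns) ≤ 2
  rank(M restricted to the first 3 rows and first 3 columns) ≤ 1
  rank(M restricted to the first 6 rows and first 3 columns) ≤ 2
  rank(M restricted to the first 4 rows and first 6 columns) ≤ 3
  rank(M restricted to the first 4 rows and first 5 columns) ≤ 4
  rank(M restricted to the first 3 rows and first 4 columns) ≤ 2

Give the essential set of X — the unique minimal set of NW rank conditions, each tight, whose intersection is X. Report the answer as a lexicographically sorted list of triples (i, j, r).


Computing R[i][j] = min implied NW-rank bound (n=8, 12 conditions):

  0 | 0 | 0 | 0 | 0 | 0 | 0 | 1
  0 | 0 | 0 | 1 | 1 | 1 | 1 | 2
  1 | 1 | 1 | 2 | 2 | 2 | 2 | 3
  1 | 2 | 2 | 3 | 3 | 3 | 3 | 4
  1 | 2 | 2 | 3 | 3 | 3 | 4 | 5
  1 | 2 | 2 | 3 | 4 | 4 | 5 | 6
  1 | 2 | 3 | 4 | 5 | 5 | 6 | 7
  1 | 2 | 3 | 4 | 5 | 6 | 7 | 8

second differences of R give the permutation w = (8, 4, 1, 2, 7, 5, 3, 6).

Fulton essential set (4 of the 14 Rothe cells):

[(1, 7, 0), (2, 3, 0), (5, 6, 3), (6, 3, 2)]


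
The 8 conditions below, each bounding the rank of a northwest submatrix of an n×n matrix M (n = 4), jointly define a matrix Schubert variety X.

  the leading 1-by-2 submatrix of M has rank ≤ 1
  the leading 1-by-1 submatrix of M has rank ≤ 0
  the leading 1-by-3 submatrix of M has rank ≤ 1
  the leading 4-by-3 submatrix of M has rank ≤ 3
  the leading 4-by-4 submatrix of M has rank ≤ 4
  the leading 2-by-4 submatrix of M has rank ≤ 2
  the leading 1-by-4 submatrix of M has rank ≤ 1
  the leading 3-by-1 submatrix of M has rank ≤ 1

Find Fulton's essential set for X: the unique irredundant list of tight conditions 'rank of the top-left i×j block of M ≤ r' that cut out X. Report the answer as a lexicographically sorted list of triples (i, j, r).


The tightest implied rank at each (i,j), from the 8 conditions:

  i=1: 0, 1, 1, 1
  i=2: 1, 2, 2, 2
  i=3: 1, 2, 3, 3
  i=4: 1, 2, 3, 4

reading off 1-entries of Δ²R: w = (2, 1, 3, 4).

ℓ(w)=1; the 1 essential cell (i,j,r):

[(1, 1, 0)]


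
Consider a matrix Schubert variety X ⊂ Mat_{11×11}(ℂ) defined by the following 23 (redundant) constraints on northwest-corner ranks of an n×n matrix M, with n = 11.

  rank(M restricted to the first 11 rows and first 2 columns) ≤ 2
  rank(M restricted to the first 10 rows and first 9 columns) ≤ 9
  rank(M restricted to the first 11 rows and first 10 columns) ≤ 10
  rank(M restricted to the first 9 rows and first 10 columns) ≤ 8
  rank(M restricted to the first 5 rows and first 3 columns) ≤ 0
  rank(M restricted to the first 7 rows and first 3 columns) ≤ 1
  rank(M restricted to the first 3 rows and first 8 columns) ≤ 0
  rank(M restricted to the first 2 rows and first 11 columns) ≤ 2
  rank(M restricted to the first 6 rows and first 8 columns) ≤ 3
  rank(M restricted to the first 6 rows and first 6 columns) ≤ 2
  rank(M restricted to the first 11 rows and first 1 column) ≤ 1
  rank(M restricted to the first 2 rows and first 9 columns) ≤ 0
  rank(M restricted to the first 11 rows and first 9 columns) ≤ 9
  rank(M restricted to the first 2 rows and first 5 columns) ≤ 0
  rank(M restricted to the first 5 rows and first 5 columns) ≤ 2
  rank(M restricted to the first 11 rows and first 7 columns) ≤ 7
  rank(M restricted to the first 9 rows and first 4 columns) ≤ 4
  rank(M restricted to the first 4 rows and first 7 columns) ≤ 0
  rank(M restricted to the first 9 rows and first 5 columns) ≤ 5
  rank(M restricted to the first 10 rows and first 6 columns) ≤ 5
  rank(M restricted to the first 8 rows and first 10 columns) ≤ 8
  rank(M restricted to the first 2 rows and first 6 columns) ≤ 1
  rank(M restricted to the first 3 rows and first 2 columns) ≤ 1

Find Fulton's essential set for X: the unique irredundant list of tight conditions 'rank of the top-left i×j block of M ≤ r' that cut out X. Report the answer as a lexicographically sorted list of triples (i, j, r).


Propagating the 23 rank bounds to every northwest block:

  row 1: 0 | 0 | 0 | 0 | 0 | 0 | 0 | 0 | 0 | 1 | 1
  row 2: 0 | 0 | 0 | 0 | 0 | 0 | 0 | 0 | 0 | 1 | 2
  row 3: 0 | 0 | 0 | 0 | 0 | 0 | 0 | 0 | 1 | 2 | 3
  row 4: 0 | 0 | 0 | 0 | 0 | 0 | 0 | 1 | 2 | 3 | 4
  row 5: 0 | 0 | 0 | 1 | 1 | 1 | 1 | 2 | 3 | 4 | 5
  row 6: 1 | 1 | 1 | 2 | 2 | 2 | 2 | 3 | 4 | 5 | 6
  row 7: 1 | 1 | 1 | 2 | 3 | 3 | 3 | 4 | 5 | 6 | 7
  row 8: 1 | 2 | 2 | 3 | 4 | 4 | 4 | 5 | 6 | 7 | 8
  row 9: 1 | 2 | 3 | 4 | 5 | 5 | 5 | 6 | 7 | 8 | 9
  row 10: 1 | 2 | 3 | 4 | 5 | 5 | 6 | 7 | 8 | 9 | 10
  row 11: 1 | 2 | 3 | 4 | 5 | 6 | 7 | 8 | 9 | 10 | 11

giving w = (10, 11, 9, 8, 4, 1, 5, 2, 3, 7, 6) via Δ²R.

ℓ(w)=39; the 6 essential cells (i,j,r):

[(2, 9, 0), (3, 8, 0), (4, 7, 0), (5, 3, 0), (7, 3, 1), (10, 6, 5)]
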